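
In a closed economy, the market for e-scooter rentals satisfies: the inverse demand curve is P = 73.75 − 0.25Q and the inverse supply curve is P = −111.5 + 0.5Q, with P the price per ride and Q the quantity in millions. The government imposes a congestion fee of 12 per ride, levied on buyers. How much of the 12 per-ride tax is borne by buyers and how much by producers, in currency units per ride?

Inverting to Q(P) form: Qd = 295 − 4P; Qs = 2P + 223.
Before the tax: set 295 − 4P = 2P + 223 → P* = 12, Q* = 247.
With the tax collected from buyers, demand (in seller-price terms) shifts: Qd = 295 − 4(P + 12).
New equilibrium: buyers pay 16, producers receive 4, Q = 231. (Wedge: Pb − Ps = 12.)
Burden on buyers: 4; on producers: 8. (They sum to 12.)
The less price-elastic side of the market bears the larger share of a per-unit tax.

Buyers bear 4 per ride; producers bear 8 per ride.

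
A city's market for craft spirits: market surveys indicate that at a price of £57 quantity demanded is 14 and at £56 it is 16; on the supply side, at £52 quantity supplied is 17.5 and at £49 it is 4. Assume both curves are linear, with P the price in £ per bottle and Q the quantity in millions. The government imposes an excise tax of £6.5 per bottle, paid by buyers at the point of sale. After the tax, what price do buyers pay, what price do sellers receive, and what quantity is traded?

Demand slope: (16 − 14)/(56 − 57) = -2, so Qd = 128 − 2P.
Supply slope: (4 − 17.5)/(49 − 52) = 4.5, so Qs = 4.5P − 216.5.
Without the tax, 128 − 2P = 4.5P − 216.5 gives 6.5P = 344.5, so P* = £53 and Q* = 22.
With the tax collected from buyers, demand (in seller-price terms) shifts: Qd = 128 − 2(P + 6.5).
Solving gives Q = 13 with buyers paying £57.5 and sellers receiving £51 (the £6.5 wedge).
The less price-elastic side of the market bears the larger share of a per-unit tax.

Buyers pay £57.5; sellers receive £51; quantity = 13.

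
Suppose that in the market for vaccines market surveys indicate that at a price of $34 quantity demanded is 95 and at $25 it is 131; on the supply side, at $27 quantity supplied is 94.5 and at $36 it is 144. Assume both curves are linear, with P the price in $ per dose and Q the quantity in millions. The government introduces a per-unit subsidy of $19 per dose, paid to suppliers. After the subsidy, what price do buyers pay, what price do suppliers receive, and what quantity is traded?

Demand slope: (131 − 95)/(25 − 34) = -4, so Qd = 231 − 4P.
Supply slope: (144 − 94.5)/(36 − 27) = 5.5, so Qs = 5.5P − 54.
Without the subsidy, 231 − 4P = 5.5P − 54 gives 9.5P = 285, so P* = $30 and Q* = 111.
With a per-unit subsidy paid to suppliers, each receives P + 19 per unit sold, so supply becomes Qs = 5.5(P + 19) − 54.
New equilibrium: buyers pay $19, suppliers receive $38, Q = 155. (Wedge: Pb − Ps = −19.)

Buyers pay $19; suppliers receive $38; quantity = 155.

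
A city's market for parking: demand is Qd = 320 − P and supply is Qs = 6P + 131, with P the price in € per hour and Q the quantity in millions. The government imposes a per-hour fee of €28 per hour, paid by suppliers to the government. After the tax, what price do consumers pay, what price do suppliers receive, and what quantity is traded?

Without the tax, 320 − P = 6P + 131 gives 7P = 189, so P* = €27 and Q* = 293.
With the tax collected from suppliers, supply shifts: Qs = 6(P − 28) + 131.
New equilibrium: consumers pay €51, suppliers receive €23, Q = 269. (Wedge: Pb − Ps = 28.)
The less price-elastic side of the market bears the larger share of a per-unit tax.

Consumers pay €51; suppliers receive €23; quantity = 269.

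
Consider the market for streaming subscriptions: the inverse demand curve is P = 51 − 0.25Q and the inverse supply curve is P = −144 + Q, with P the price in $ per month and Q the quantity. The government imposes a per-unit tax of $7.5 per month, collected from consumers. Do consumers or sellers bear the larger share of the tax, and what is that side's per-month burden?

Sellers bear the larger share: $6 per month.

Rewrite in direct form: Qd = 204 − 4P and Qs = P + 144.
Without the tax, 204 − 4P = P + 144 gives 5P = 60, so P* = $12 and Q* = 156.
With the tax collected from consumers, demand (in seller-price terms) shifts: Qd = 204 − 4(P + 7.5).
New equilibrium: consumers pay $13.5, sellers receive $6, Q = 150. (Wedge: Pb − Ps = 7.5.)
Per-month burden: consumers $1.5, sellers $6.
Sellers take the larger share because supply is less price-elastic here (demand slope 4 vs supply slope 1).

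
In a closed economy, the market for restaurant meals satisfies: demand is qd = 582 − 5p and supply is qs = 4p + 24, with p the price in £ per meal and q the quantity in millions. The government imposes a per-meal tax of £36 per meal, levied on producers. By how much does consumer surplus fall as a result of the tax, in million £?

Consumer surplus falls by £3712 million.

Before the tax: set 582 − 5p = 4p + 24 → p* = £62, q* = 272.
With the tax collected from producers, supply shifts: qs = 4(p − 36) + 24.
New equilibrium: buyers pay £78, producers receive £42, q = 192. (Wedge: pb − ps = 36.)
ΔCS is the trapezoid between Q = 192 and Q = 272 of height £16: ½ · (272 + 192) · 16 = £3712.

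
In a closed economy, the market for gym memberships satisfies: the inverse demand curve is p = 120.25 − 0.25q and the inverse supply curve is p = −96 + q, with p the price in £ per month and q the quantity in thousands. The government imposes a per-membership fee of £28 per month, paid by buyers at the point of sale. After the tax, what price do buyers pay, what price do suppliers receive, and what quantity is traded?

Buyers pay £82.6; suppliers receive £54.6; quantity = 150.6.

Inverting to q(p) form: qd = 481 − 4p; qs = p + 96.
Without the tax, 481 − 4p = p + 96 gives 5p = 385, so p* = £77 and q* = 173.
With the tax collected from buyers, demand (in seller-price terms) shifts: qd = 481 − 4(p + 28).
New equilibrium: buyers pay £82.6, suppliers receive £54.6, q = 150.6. (Wedge: pb − ps = 28.)
The less price-elastic side of the market bears the larger share of a per-unit tax.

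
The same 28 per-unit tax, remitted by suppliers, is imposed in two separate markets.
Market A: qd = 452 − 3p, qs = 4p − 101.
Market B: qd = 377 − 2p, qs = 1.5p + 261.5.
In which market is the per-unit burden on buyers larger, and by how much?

Market A, by 4.

Market A: pre-tax p* = 79, q* = 215; post-tax q = 167; per-unit burden on buyers = 16.
Market B: pre-tax p* = 33, q* = 311; post-tax q = 287; per-unit burden on buyers = 12.
Difference: 16 vs 12 → market A is larger by 4.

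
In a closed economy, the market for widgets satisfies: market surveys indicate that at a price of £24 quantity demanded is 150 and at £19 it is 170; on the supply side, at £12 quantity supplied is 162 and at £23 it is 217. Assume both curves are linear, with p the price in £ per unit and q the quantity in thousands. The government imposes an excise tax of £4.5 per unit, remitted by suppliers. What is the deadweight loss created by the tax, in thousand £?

Demand slope: (170 − 150)/(19 − 24) = -4, so qd = 246 − 4p.
Supply slope: (217 − 162)/(23 − 12) = 5, so qs = 5p + 102.
Before the tax: set 246 − 4p = 5p + 102 → p* = £16, q* = 182.
With the tax collected from suppliers, supply shifts: qs = 5(p − 4.5) + 102.
Solving gives q = 172 with buyers paying £18.5 and suppliers receiving £14 (the £4.5 wedge).
Quantity falls by |ΔQ| = |182 − 172| = 10.
DWL = ½ · t · |ΔQ| = ½ · 4.5 · 10 = £22.5.

Deadweight loss = £22.5 thousand.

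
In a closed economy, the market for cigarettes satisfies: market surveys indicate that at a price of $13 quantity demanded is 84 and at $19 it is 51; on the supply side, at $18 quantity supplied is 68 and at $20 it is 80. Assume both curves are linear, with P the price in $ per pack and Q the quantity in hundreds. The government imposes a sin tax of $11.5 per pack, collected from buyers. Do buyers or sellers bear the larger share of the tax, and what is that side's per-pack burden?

Demand slope: (51 − 84)/(19 − 13) = -5.5, so Qd = 155.5 − 5.5P.
Supply slope: (80 − 68)/(20 − 18) = 6, so Qs = 6P − 40.
Without the tax, 155.5 − 5.5P = 6P − 40 gives 11.5P = 195.5, so P* = $17 and Q* = 62.
With the tax collected from buyers, demand (in seller-price terms) shifts: Qd = 155.5 − 5.5(P + 11.5).
Solving gives Q = 29 with buyers paying $23 and sellers receiving $11.5 (the $11.5 wedge).
Per-pack burden: buyers $6, sellers $5.5.
Buyers take the larger share because demand is less price-elastic here (demand slope 5.5 vs supply slope 6).
The less price-elastic side of the market bears the larger share of a per-unit tax.

Buyers bear the larger share: $6 per pack.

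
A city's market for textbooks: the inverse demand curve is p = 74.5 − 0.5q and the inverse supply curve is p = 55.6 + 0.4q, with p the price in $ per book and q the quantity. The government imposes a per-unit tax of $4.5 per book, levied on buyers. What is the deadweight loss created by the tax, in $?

Rewrite in direct form: qd = 149 − 2p and qs = 2.5p − 139.
Before the tax: set 149 − 2p = 2.5p − 139 → p* = $64, q* = 21.
With the tax collected from buyers, demand (in seller-price terms) shifts: qd = 149 − 2(p + 4.5).
Solving gives q = 16 with buyers paying $66.5 and suppliers receiving $62 (the $4.5 wedge).
Quantity falls by |ΔQ| = |21 − 16| = 5.
DWL = ½ · t · |ΔQ| = ½ · 4.5 · 5 = $11.25.

Deadweight loss = $11.25.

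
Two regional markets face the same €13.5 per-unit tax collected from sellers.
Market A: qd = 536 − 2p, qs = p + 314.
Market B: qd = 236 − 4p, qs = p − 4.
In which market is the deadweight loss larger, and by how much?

Market B, by €12.15.

Market A: pre-tax p* = €74, q* = 388; post-tax q = 379; deadweight loss = €60.75.
Market B: pre-tax p* = €48, q* = 44; post-tax q = 33.2; deadweight loss = €72.9.
Difference: €60.75 vs €72.9 → market B is larger by €12.15.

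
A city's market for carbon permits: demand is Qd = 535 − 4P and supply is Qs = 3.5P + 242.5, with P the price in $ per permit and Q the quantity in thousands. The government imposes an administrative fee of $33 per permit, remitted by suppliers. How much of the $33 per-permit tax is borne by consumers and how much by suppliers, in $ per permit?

Before the tax: set 535 − 4P = 3.5P + 242.5 → P* = $39, Q* = 379.
With the tax collected from suppliers, supply shifts: Qs = 3.5(P − 33) + 242.5.
New equilibrium: consumers pay $54.4, suppliers receive $21.4, Q = 317.4. (Wedge: Pb − Ps = 33.)
Burden on consumers: $15.4; on suppliers: $17.6. (They sum to $33.)
The less price-elastic side of the market bears the larger share of a per-unit tax.

Consumers bear $15.4 per permit; suppliers bear $17.6 per permit.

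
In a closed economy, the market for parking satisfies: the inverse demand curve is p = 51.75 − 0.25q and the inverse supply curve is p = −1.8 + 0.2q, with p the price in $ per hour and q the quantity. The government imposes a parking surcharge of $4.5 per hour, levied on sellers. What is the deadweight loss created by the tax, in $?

Deadweight loss = $22.5.

Inverting to q(p) form: qd = 207 − 4p; qs = 5p + 9.
Before the tax: set 207 − 4p = 5p + 9 → p* = $22, q* = 119.
With the tax collected from sellers, supply shifts: qs = 5(p − 4.5) + 9.
Solving gives q = 109 with buyers paying $24.5 and sellers receiving $20 (the $4.5 wedge).
Quantity falls by |ΔQ| = |119 − 109| = 10.
DWL = ½ · t · |ΔQ| = ½ · 4.5 · 10 = $22.5.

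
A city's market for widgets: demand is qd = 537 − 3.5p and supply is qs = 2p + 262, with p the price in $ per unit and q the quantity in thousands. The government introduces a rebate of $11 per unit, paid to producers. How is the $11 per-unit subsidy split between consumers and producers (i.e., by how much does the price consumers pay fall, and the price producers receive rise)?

Consumers gain $4 per unit; producers gain $7 per unit.

Before the subsidy: set 537 − 3.5p = 2p + 262 → p* = $50, q* = 362.
With a per-unit subsidy paid to producers, each receives p + 11 per unit sold, so supply becomes qs = 2(p + 11) + 262.
New equilibrium: consumers pay $46, producers receive $57, q = 376. (Wedge: pb − ps = −11.)
Gain to consumers: $4; to producers: $7. (They sum to $11.)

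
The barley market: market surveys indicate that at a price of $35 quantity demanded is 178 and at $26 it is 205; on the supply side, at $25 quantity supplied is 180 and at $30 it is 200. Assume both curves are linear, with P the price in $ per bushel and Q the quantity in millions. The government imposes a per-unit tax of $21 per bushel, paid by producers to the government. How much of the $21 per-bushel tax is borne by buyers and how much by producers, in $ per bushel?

Buyers bear $12 per bushel; producers bear $9 per bushel.

Demand slope: (205 − 178)/(26 − 35) = -3, so Qd = 283 − 3P.
Supply slope: (200 − 180)/(30 − 25) = 4, so Qs = 4P + 80.
Before the tax: set 283 − 3P = 4P + 80 → P* = $29, Q* = 196.
With the tax collected from producers, supply shifts: Qs = 4(P − 21) + 80.
New equilibrium: buyers pay $41, producers receive $20, Q = 160. (Wedge: Pb − Ps = 21.)
Burden on buyers: $12; on producers: $9. (They sum to $21.)
The less price-elastic side of the market bears the larger share of a per-unit tax.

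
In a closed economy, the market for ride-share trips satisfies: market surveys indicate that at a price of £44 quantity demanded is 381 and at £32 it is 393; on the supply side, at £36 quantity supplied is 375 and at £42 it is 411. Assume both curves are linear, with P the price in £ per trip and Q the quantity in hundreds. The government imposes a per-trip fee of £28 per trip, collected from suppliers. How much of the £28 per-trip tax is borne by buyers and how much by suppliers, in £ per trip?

Demand slope: (393 − 381)/(32 − 44) = -1, so Qd = 425 − P.
Supply slope: (411 − 375)/(42 − 36) = 6, so Qs = 6P + 159.
Before the tax: set 425 − P = 6P + 159 → P* = £38, Q* = 387.
With the tax collected from suppliers, supply shifts: Qs = 6(P − 28) + 159.
New equilibrium: buyers pay £62, suppliers receive £34, Q = 363. (Wedge: Pb − Ps = 28.)
Burden on buyers: £24; on suppliers: £4. (They sum to £28.)

Buyers bear £24 per trip; suppliers bear £4 per trip.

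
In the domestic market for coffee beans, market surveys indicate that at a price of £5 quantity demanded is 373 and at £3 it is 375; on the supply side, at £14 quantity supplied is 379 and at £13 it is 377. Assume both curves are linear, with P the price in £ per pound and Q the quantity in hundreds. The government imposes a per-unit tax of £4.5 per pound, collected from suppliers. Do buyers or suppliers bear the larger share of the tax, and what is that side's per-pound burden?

Buyers bear the larger share: £3 per pound.

Demand slope: (375 − 373)/(3 − 5) = -1, so Qd = 378 − P.
Supply slope: (377 − 379)/(13 − 14) = 2, so Qs = 2P + 351.
Before the tax: set 378 − P = 2P + 351 → P* = £9, Q* = 369.
With the tax collected from suppliers, supply shifts: Qs = 2(P − 4.5) + 351.
Solving gives Q = 366 with buyers paying £12 and suppliers receiving £7.5 (the £4.5 wedge).
Per-pound burden: buyers £3, suppliers £1.5.
Buyers take the larger share because demand is less price-elastic here (demand slope 1 vs supply slope 2).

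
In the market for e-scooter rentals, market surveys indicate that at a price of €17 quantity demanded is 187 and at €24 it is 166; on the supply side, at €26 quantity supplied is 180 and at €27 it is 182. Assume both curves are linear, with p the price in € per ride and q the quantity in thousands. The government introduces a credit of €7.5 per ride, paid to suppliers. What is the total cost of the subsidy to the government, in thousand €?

Government outlay = €1357.5 thousand.

Demand slope: (166 − 187)/(24 − 17) = -3, so qd = 238 − 3p.
Supply slope: (182 − 180)/(27 − 26) = 2, so qs = 2p + 128.
Without the subsidy, 238 − 3p = 2p + 128 gives 5p = 110, so p* = €22 and q* = 172.
With a per-unit subsidy paid to suppliers, each receives p + 7.5 per unit sold, so supply becomes qs = 2(p + 7.5) + 128.
New equilibrium: consumers pay €19, suppliers receive €26.5, q = 181. (Wedge: pb − ps = −7.5.)
Outlay = t · Q = 7.5 · 181 = €1357.5.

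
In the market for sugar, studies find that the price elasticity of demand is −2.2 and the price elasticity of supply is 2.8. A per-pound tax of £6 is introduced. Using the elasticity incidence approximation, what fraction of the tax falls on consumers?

Incidence ratio: consumers' share ≈ εs / (εs + |εd|) = 2.8 / (2.8 + 2.2) = 0.56.
Supply is the more elastic side, so consumers bear the larger share.

Consumers' share ≈ 0.56.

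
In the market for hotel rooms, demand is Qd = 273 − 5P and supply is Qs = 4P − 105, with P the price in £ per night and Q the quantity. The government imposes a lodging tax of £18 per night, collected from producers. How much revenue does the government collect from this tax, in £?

Before the tax: set 273 − 5P = 4P − 105 → P* = £42, Q* = 63.
With the tax collected from producers, supply shifts: Qs = 4(P − 18) − 105.
New equilibrium: consumers pay £50, producers receive £32, Q = 23. (Wedge: Pb − Ps = 18.)
Revenue = t · Q = 18 · 23 = £414.

Tax revenue = £414.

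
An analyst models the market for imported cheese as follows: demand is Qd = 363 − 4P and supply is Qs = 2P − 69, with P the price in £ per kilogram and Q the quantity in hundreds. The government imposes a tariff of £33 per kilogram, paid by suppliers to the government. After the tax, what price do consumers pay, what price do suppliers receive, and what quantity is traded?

Consumers pay £83; suppliers receive £50; quantity = 31.

Before the tax: set 363 − 4P = 2P − 69 → P* = £72, Q* = 75.
With the tax collected from suppliers, supply shifts: Qs = 2(P − 33) − 69.
New equilibrium: consumers pay £83, suppliers receive £50, Q = 31. (Wedge: Pb − Ps = 33.)
The less price-elastic side of the market bears the larger share of a per-unit tax.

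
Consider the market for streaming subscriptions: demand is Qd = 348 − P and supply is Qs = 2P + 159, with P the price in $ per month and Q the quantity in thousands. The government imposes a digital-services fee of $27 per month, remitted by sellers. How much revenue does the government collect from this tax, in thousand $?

Before the tax: set 348 − P = 2P + 159 → P* = $63, Q* = 285.
With the tax collected from sellers, supply shifts: Qs = 2(P − 27) + 159.
New equilibrium: buyers pay $81, sellers receive $54, Q = 267. (Wedge: Pb − Ps = 27.)
Revenue = t · Q = 27 · 267 = $7209.

Tax revenue = $7209 thousand.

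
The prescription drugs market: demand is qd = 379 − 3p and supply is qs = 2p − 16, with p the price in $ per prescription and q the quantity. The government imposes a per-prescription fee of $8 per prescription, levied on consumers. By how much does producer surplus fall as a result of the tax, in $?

Without the tax, 379 − 3p = 2p − 16 gives 5p = 395, so p* = $79 and q* = 142.
With the tax collected from consumers, demand (in seller-price terms) shifts: qd = 379 − 3(p + 8).
New equilibrium: consumers pay $82.2, producers receive $74.2, q = 132.4. (Wedge: pb − ps = 8.)
ΔPS is the trapezoid between Q = 132.4 and Q = 142 of height $4.8: ½ · (142 + 132.4) · 4.8 = $658.56.

Producer surplus falls by $658.56.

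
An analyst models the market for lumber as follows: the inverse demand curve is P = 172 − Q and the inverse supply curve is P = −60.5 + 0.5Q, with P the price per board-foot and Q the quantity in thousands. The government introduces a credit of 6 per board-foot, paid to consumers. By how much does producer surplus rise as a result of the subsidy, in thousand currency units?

Producer surplus rises by 314 thousand.

Rewrite in direct form: Qd = 172 − P and Qs = 2P + 121.
Without the subsidy, 172 − P = 2P + 121 gives 3P = 51, so P* = 17 and Q* = 155.
With a per-unit subsidy paid to consumers, each effectively pays P − 6, so demand becomes Qd = 172 − (P − 6).
Solving gives Q = 159 with consumers paying 13 and sellers receiving 19 (the 6 wedge).
ΔPS is the trapezoid between Q = 159 and Q = 155 of height 2: ½ · (155 + 159) · 2 = 314.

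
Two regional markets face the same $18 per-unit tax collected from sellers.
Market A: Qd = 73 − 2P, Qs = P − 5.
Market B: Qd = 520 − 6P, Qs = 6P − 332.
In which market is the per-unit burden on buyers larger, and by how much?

Market A: pre-tax P* = $26, Q* = 21; post-tax Q = 9; per-unit burden on buyers = $6.
Market B: pre-tax P* = $71, Q* = 94; post-tax Q = 40; per-unit burden on buyers = $9.
Difference: $6 vs $9 → market B is larger by $3.

Market B, by $3.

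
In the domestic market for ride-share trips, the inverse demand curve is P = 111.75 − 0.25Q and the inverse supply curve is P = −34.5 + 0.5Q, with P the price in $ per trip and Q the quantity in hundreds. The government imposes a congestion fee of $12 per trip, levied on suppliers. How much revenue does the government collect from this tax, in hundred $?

Tax revenue = $2148 hundred.

Inverting to Q(P) form: Qd = 447 − 4P; Qs = 2P + 69.
Before the tax: set 447 − 4P = 2P + 69 → P* = $63, Q* = 195.
With the tax collected from suppliers, supply shifts: Qs = 2(P − 12) + 69.
New equilibrium: buyers pay $67, suppliers receive $55, Q = 179. (Wedge: Pb − Ps = 12.)
Revenue = t · Q = 12 · 179 = $2148.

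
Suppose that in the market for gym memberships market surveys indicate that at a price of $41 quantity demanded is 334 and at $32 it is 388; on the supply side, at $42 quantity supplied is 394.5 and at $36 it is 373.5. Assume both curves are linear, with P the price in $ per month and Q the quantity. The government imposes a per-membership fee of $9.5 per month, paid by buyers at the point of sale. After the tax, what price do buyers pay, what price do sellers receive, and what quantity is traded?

Buyers pay $38.5; sellers receive $29; quantity = 349.

Demand slope: (388 − 334)/(32 − 41) = -6, so Qd = 580 − 6P.
Supply slope: (373.5 − 394.5)/(36 − 42) = 3.5, so Qs = 3.5P + 247.5.
Before the tax: set 580 − 6P = 3.5P + 247.5 → P* = $35, Q* = 370.
With the tax collected from buyers, demand (in seller-price terms) shifts: Qd = 580 − 6(P + 9.5).
Solving gives Q = 349 with buyers paying $38.5 and sellers receiving $29 (the $9.5 wedge).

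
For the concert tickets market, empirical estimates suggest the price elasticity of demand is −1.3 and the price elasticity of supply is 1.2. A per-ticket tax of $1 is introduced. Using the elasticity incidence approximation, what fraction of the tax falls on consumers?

Incidence ratio: consumers' share ≈ εs / (εs + |εd|) = 1.2 / (1.2 + 1.3) = 0.48.
Supply is the less elastic side, so consumers bear the smaller share.

Consumers' share ≈ 0.48.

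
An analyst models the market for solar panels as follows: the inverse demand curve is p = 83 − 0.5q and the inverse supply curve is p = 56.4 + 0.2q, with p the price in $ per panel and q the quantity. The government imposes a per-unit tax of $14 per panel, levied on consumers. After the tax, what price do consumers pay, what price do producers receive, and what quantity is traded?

Consumers pay $74; producers receive $60; quantity = 18.

Inverting to q(p) form: qd = 166 − 2p; qs = 5p − 282.
Without the tax, 166 − 2p = 5p − 282 gives 7p = 448, so p* = $64 and q* = 38.
With the tax collected from consumers, demand (in seller-price terms) shifts: qd = 166 − 2(p + 14).
Solving gives q = 18 with consumers paying $74 and producers receiving $60 (the $14 wedge).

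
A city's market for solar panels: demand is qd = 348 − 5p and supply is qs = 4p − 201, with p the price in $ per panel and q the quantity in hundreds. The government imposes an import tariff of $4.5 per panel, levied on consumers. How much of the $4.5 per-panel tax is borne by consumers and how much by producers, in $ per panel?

Without the tax, 348 − 5p = 4p − 201 gives 9p = 549, so p* = $61 and q* = 43.
With the tax collected from consumers, demand (in seller-price terms) shifts: qd = 348 − 5(p + 4.5).
Solving gives q = 33 with consumers paying $63 and producers receiving $58.5 (the $4.5 wedge).
Burden on consumers: $2; on producers: $2.5. (They sum to $4.5.)
The less price-elastic side of the market bears the larger share of a per-unit tax.

Consumers bear $2 per panel; producers bear $2.5 per panel.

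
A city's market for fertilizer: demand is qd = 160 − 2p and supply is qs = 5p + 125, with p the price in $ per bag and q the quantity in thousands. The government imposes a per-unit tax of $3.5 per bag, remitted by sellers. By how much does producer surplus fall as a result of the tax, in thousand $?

Without the tax, 160 − 2p = 5p + 125 gives 7p = 35, so p* = $5 and q* = 150.
With the tax collected from sellers, supply shifts: qs = 5(p − 3.5) + 125.
Solving gives q = 145 with consumers paying $7.5 and sellers receiving $4 (the $3.5 wedge).
ΔPS is the trapezoid between Q = 145 and Q = 150 of height $1: ½ · (150 + 145) · 1 = $147.5.

Producer surplus falls by $147.5 thousand.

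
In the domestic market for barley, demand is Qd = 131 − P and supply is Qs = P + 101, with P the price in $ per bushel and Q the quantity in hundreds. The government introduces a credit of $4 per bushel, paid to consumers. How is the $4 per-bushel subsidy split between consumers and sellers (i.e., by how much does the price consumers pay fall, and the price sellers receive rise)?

Without the subsidy, 131 − P = P + 101 gives 2P = 30, so P* = $15 and Q* = 116.
With a per-unit subsidy paid to consumers, each effectively pays P − 4, so demand becomes Qd = 131 − (P − 4).
New equilibrium: consumers pay $13, sellers receive $17, Q = 118. (Wedge: Pb − Ps = −4.)
Gain to consumers: $2; to sellers: $2. (They sum to $4.)

Consumers gain $2 per bushel; sellers gain $2 per bushel.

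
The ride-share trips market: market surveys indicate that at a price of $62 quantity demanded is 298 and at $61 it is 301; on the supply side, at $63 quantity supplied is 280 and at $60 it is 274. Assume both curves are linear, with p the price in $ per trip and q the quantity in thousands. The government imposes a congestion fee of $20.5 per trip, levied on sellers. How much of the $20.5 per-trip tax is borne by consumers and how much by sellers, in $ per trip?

Consumers bear $8.2 per trip; sellers bear $12.3 per trip.

Demand slope: (301 − 298)/(61 − 62) = -3, so qd = 484 − 3p.
Supply slope: (274 − 280)/(60 − 63) = 2, so qs = 2p + 154.
Without the tax, 484 − 3p = 2p + 154 gives 5p = 330, so p* = $66 and q* = 286.
With the tax collected from sellers, supply shifts: qs = 2(p − 20.5) + 154.
New equilibrium: consumers pay $74.2, sellers receive $53.7, q = 261.4. (Wedge: pb − ps = 20.5.)
Burden on consumers: $8.2; on sellers: $12.3. (They sum to $20.5.)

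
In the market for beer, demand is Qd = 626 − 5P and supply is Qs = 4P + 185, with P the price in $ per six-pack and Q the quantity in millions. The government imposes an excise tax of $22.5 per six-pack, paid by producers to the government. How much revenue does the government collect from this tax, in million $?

Without the tax, 626 − 5P = 4P + 185 gives 9P = 441, so P* = $49 and Q* = 381.
With the tax collected from producers, supply shifts: Qs = 4(P − 22.5) + 185.
Solving gives Q = 331 with buyers paying $59 and producers receiving $36.5 (the $22.5 wedge).
Revenue = t · Q = 22.5 · 331 = $7447.5.

Tax revenue = $7447.5 million.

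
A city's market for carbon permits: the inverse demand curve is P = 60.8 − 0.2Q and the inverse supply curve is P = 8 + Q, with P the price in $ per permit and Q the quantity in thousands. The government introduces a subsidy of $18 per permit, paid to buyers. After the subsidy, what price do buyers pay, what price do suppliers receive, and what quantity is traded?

Inverting to Q(P) form: Qd = 304 − 5P; Qs = P − 8.
Without the subsidy, 304 − 5P = P − 8 gives 6P = 312, so P* = $52 and Q* = 44.
With a per-unit subsidy paid to buyers, each effectively pays P − 18, so demand becomes Qd = 304 − 5(P − 18).
New equilibrium: buyers pay $49, suppliers receive $67, Q = 59. (Wedge: Pb − Ps = −18.)

Buyers pay $49; suppliers receive $67; quantity = 59.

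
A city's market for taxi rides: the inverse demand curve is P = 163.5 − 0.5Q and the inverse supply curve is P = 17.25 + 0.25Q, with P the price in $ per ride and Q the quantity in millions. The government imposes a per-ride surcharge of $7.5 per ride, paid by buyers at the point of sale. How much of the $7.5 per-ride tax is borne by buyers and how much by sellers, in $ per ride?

Rewrite in direct form: Qd = 327 − 2P and Qs = 4P − 69.
Before the tax: set 327 − 2P = 4P − 69 → P* = $66, Q* = 195.
With the tax collected from buyers, demand (in seller-price terms) shifts: Qd = 327 − 2(P + 7.5).
New equilibrium: buyers pay $71, sellers receive $63.5, Q = 185. (Wedge: Pb − Ps = 7.5.)
Burden on buyers: $5; on sellers: $2.5. (They sum to $7.5.)

Buyers bear $5 per ride; sellers bear $2.5 per ride.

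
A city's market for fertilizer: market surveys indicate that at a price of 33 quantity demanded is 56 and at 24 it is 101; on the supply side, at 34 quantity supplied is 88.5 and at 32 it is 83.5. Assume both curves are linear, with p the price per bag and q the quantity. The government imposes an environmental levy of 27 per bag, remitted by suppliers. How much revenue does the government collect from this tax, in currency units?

Tax revenue = 837.

Demand slope: (101 − 56)/(24 − 33) = -5, so qd = 221 − 5p.
Supply slope: (83.5 − 88.5)/(32 − 34) = 2.5, so qs = 2.5p + 3.5.
Without the tax, 221 − 5p = 2.5p + 3.5 gives 7.5p = 217.5, so p* = 29 and q* = 76.
With the tax collected from suppliers, supply shifts: qs = 2.5(p − 27) + 3.5.
New equilibrium: buyers pay 38, suppliers receive 11, q = 31. (Wedge: pb − ps = 27.)
Revenue = t · Q = 27 · 31 = 837.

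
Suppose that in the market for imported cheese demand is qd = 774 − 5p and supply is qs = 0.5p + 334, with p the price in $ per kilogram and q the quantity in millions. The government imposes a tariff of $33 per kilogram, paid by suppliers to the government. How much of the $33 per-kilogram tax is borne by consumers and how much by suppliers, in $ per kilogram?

Consumers bear $3 per kilogram; suppliers bear $30 per kilogram.

Without the tax, 774 − 5p = 0.5p + 334 gives 5.5p = 440, so p* = $80 and q* = 374.
With the tax collected from suppliers, supply shifts: qs = 0.5(p − 33) + 334.
Solving gives q = 359 with consumers paying $83 and suppliers receiving $50 (the $33 wedge).
Burden on consumers: $3; on suppliers: $30. (They sum to $33.)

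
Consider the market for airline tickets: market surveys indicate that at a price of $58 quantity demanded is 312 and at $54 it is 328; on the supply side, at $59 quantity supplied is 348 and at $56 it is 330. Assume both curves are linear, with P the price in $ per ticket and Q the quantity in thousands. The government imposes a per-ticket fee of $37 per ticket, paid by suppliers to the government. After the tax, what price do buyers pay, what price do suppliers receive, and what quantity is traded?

Buyers pay $77.2; suppliers receive $40.2; quantity = 235.2.

Demand slope: (328 − 312)/(54 − 58) = -4, so Qd = 544 − 4P.
Supply slope: (330 − 348)/(56 − 59) = 6, so Qs = 6P − 6.
Before the tax: set 544 − 4P = 6P − 6 → P* = $55, Q* = 324.
With the tax collected from suppliers, supply shifts: Qs = 6(P − 37) − 6.
New equilibrium: buyers pay $77.2, suppliers receive $40.2, Q = 235.2. (Wedge: Pb − Ps = 37.)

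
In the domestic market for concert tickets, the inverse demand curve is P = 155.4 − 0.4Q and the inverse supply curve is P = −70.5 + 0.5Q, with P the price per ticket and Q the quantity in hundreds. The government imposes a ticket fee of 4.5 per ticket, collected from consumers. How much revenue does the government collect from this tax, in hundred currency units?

Rewrite in direct form: Qd = 388.5 − 2.5P and Qs = 2P + 141.
Before the tax: set 388.5 − 2.5P = 2P + 141 → P* = 55, Q* = 251.
With the tax collected from consumers, demand (in seller-price terms) shifts: Qd = 388.5 − 2.5(P + 4.5).
Solving gives Q = 246 with consumers paying 57 and sellers receiving 52.5 (the 4.5 wedge).
Revenue = t · Q = 4.5 · 246 = 1107.

Tax revenue = 1107 hundred.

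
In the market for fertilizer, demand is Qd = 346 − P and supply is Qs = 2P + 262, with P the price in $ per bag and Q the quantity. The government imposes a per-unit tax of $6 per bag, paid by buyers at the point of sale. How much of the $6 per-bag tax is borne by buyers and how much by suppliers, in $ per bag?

Buyers bear $4 per bag; suppliers bear $2 per bag.

Before the tax: set 346 − P = 2P + 262 → P* = $28, Q* = 318.
With the tax collected from buyers, demand (in seller-price terms) shifts: Qd = 346 − (P + 6).
Solving gives Q = 314 with buyers paying $32 and suppliers receiving $26 (the $6 wedge).
Burden on buyers: $4; on suppliers: $2. (They sum to $6.)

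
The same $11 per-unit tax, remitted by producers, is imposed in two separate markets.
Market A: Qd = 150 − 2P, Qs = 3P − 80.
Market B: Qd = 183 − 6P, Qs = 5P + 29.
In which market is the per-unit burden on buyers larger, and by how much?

Market A, by $1.6.

Market A: pre-tax P* = $46, Q* = 58; post-tax Q = 44.8; per-unit burden on buyers = $6.6.
Market B: pre-tax P* = $14, Q* = 99; post-tax Q = 69; per-unit burden on buyers = $5.
Difference: $6.6 vs $5 → market A is larger by $1.6.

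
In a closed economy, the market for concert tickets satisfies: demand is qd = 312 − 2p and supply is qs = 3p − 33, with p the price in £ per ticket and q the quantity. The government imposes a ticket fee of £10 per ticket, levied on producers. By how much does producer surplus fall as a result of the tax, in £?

Producer surplus falls by £672.

Without the tax, 312 − 2p = 3p − 33 gives 5p = 345, so p* = £69 and q* = 174.
With the tax collected from producers, supply shifts: qs = 3(p − 10) − 33.
New equilibrium: consumers pay £75, producers receive £65, q = 162. (Wedge: pb − ps = 10.)
ΔPS is the trapezoid between Q = 162 and Q = 174 of height £4: ½ · (174 + 162) · 4 = £672.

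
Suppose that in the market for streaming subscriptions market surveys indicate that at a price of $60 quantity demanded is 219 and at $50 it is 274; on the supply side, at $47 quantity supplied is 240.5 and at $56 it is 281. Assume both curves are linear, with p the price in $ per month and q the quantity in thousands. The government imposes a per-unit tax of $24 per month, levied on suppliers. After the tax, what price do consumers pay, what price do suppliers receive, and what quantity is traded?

Demand slope: (274 − 219)/(50 − 60) = -5.5, so qd = 549 − 5.5p.
Supply slope: (281 − 240.5)/(56 − 47) = 4.5, so qs = 4.5p + 29.
Without the tax, 549 − 5.5p = 4.5p + 29 gives 10p = 520, so p* = $52 and q* = 263.
With the tax collected from suppliers, supply shifts: qs = 4.5(p − 24) + 29.
New equilibrium: consumers pay $62.8, suppliers receive $38.8, q = 203.6. (Wedge: pb − ps = 24.)

Consumers pay $62.8; suppliers receive $38.8; quantity = 203.6.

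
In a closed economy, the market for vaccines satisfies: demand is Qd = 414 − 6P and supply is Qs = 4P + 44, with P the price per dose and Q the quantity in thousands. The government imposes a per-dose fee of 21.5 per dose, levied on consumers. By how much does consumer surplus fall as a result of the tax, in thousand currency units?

Consumer surplus falls by 1429.32 thousand.

Without the tax, 414 − 6P = 4P + 44 gives 10P = 370, so P* = 37 and Q* = 192.
With the tax collected from consumers, demand (in seller-price terms) shifts: Qd = 414 − 6(P + 21.5).
New equilibrium: consumers pay 45.6, sellers receive 24.1, Q = 140.4. (Wedge: Pb − Ps = 21.5.)
ΔCS is the trapezoid between Q = 140.4 and Q = 192 of height 8.6: ½ · (192 + 140.4) · 8.6 = 1429.32.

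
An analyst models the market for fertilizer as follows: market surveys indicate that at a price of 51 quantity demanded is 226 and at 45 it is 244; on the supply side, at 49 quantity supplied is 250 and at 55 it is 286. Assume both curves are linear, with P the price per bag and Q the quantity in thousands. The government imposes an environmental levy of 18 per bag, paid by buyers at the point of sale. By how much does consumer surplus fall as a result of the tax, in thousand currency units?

Demand slope: (244 − 226)/(45 − 51) = -3, so Qd = 379 − 3P.
Supply slope: (286 − 250)/(55 − 49) = 6, so Qs = 6P − 44.
Before the tax: set 379 − 3P = 6P − 44 → P* = 47, Q* = 238.
With the tax collected from buyers, demand (in seller-price terms) shifts: Qd = 379 − 3(P + 18).
Solving gives Q = 202 with buyers paying 59 and sellers receiving 41 (the 18 wedge).
ΔCS is the trapezoid between Q = 202 and Q = 238 of height 12: ½ · (238 + 202) · 12 = 2640.

Consumer surplus falls by 2640 thousand.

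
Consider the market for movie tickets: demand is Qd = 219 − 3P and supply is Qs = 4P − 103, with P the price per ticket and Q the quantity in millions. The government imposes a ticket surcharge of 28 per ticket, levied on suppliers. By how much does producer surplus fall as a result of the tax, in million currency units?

Producer surplus falls by 684 million.

Before the tax: set 219 − 3P = 4P − 103 → P* = 46, Q* = 81.
With the tax collected from suppliers, supply shifts: Qs = 4(P − 28) − 103.
Solving gives Q = 33 with consumers paying 62 and suppliers receiving 34 (the 28 wedge).
ΔPS is the trapezoid between Q = 33 and Q = 81 of height 12: ½ · (81 + 33) · 12 = 684.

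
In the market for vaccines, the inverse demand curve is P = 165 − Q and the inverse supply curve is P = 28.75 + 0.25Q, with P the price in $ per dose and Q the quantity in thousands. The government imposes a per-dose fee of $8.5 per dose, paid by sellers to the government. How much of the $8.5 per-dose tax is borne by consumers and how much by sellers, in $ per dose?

Rewrite in direct form: Qd = 165 − P and Qs = 4P − 115.
Before the tax: set 165 − P = 4P − 115 → P* = $56, Q* = 109.
With the tax collected from sellers, supply shifts: Qs = 4(P − 8.5) − 115.
Solving gives Q = 102.2 with consumers paying $62.8 and sellers receiving $54.3 (the $8.5 wedge).
Burden on consumers: $6.8; on sellers: $1.7. (They sum to $8.5.)
The less price-elastic side of the market bears the larger share of a per-unit tax.

Consumers bear $6.8 per dose; sellers bear $1.7 per dose.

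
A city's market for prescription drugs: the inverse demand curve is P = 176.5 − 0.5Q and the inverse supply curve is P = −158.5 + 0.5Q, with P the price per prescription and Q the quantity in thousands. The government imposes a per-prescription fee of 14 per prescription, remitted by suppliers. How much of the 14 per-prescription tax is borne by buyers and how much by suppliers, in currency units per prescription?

Buyers bear 7 per prescription; suppliers bear 7 per prescription.

Inverting to Q(P) form: Qd = 353 − 2P; Qs = 2P + 317.
Without the tax, 353 − 2P = 2P + 317 gives 4P = 36, so P* = 9 and Q* = 335.
With the tax collected from suppliers, supply shifts: Qs = 2(P − 14) + 317.
New equilibrium: buyers pay 16, suppliers receive 2, Q = 321. (Wedge: Pb − Ps = 14.)
Burden on buyers: 7; on suppliers: 7. (They sum to 14.)
The less price-elastic side of the market bears the larger share of a per-unit tax.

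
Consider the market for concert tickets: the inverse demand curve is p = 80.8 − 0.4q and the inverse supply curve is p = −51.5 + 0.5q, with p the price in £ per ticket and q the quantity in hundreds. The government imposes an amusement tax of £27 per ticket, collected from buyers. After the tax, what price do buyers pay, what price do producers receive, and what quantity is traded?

Inverting to q(p) form: qd = 202 − 2.5p; qs = 2p + 103.
Before the tax: set 202 − 2.5p = 2p + 103 → p* = £22, q* = 147.
With the tax collected from buyers, demand (in seller-price terms) shifts: qd = 202 − 2.5(p + 27).
New equilibrium: buyers pay £34, producers receive £7, q = 117. (Wedge: pb − ps = 27.)

Buyers pay £34; producers receive £7; quantity = 117.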